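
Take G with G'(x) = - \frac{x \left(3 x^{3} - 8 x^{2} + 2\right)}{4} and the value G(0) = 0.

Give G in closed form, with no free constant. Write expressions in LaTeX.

Recover the given G'(x) by differentiating a candidate G(x); any mismatch rules it out.
A general antiderivative is - \frac{3 x^{5}}{20} + \frac{x^{4}}{2} - \frac{x^{2}}{4} + C.
The condition gives C = 0 - (0) = 0.
So G(x) = - \frac{3 x^{5}}{20} + \frac{x^{4}}{2} - \frac{x^{2}}{4}.
Check: d/dx[- \frac{3 x^{5}}{20} + \frac{x^{4}}{2} - \frac{x^{2}}{4}] = - \frac{3 x^{4}}{4} + 2 x^{3} - \frac{x}{2}, which equals G'(x).

G(x) = - \frac{3 x^{5}}{20} + \frac{x^{4}}{2} - \frac{x^{2}}{4}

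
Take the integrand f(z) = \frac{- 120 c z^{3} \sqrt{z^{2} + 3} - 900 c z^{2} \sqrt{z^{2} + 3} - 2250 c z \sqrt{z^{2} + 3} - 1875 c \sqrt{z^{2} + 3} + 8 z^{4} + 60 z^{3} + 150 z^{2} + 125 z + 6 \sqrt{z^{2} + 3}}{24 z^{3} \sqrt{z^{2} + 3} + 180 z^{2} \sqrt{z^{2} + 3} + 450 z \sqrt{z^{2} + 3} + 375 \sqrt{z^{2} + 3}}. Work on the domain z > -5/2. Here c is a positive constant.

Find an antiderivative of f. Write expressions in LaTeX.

An antiderivative F(z) passes only if d/dz[F] lands on f(z) exactly.
Check: d/dz[- 5 c z + \frac{\sqrt{z^{2} + 3}}{3} - \frac{1}{2 \left(2 z + 5\right)^{2}}] = \frac{- 120 c z^{3} \sqrt{z^{2} + 3} - 900 c z^{2} \sqrt{z^{2} + 3} - 2250 c z \sqrt{z^{2} + 3} - 1875 c \sqrt{z^{2} + 3} + 8 z^{4} + 60 z^{3} + 150 z^{2} + 125 z + 6 \sqrt{z^{2} + 3}}{24 z^{3} \sqrt{z^{2} + 3} + 180 z^{2} \sqrt{z^{2} + 3} + 450 z \sqrt{z^{2} + 3} + 375 \sqrt{z^{2} + 3}} = f(z).

An antiderivative is F(z) = - 5 c z + \frac{\sqrt{z^{2} + 3}}{3} - \frac{1}{2 \left(2 z + 5\right)^{2}}.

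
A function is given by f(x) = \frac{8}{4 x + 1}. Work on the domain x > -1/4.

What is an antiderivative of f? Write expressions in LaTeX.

Recover f(x) by differentiating a candidate F(x); any mismatch rules it out.
Check: d/dx[2 \log{\left(4 x + 1 \right)}] = \frac{8}{4 x + 1} = f(x).

An antiderivative is F(x) = 2 \log{\left(4 x + 1 \right)}.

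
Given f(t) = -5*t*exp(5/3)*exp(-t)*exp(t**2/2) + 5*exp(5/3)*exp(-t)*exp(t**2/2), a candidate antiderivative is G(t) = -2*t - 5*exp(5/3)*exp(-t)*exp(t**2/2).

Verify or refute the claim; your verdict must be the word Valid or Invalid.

Invalid: d/dt[G] - f = -2, which is not 0.

d/dt[G] = (-5*t*exp(5/3)*exp(t**2/2) - 2*exp(t) + 5*exp(5/3)*exp(t**2/2))*exp(-t)
d/dt[G] - f(t) = -2 != 0.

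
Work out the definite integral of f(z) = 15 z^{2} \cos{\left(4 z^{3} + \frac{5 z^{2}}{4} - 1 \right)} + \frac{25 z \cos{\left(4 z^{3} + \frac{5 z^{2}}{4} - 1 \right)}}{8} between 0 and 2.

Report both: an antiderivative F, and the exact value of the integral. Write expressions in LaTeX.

f matches the chain-rule pattern g'(h)*h' with inner function h(z) = 4 z^{3} + \frac{5 z^{2}}{4} - 1; substituting u = h(z) collapses the integral.
F(z) = \frac{5 \sin{\left(4 z^{3} + \frac{5 z^{2}}{4} - 1 \right)}}{4} is an antiderivative of f.
Check: d/dz[\frac{5 \sin{\left(4 z^{3} + \frac{5 z^{2}}{4} - 1 \right)}}{4}] = 15 z^{2} \cos{\left(4 z^{3} + \frac{5 z^{2}}{4} - 1 \right)} + \frac{25 z \cos{\left(4 z^{3} + \frac{5 z^{2}}{4} - 1 \right)}}{8} = f(z).
F(2) = \frac{5 \sin{\left(36 \right)}}{4}; F(0) = - \frac{5 \sin{\left(1 \right)}}{4}.
Integral = F(2) - F(0) = \frac{5 \sin{\left(36 \right)}}{4} + \frac{5 \sin{\left(1 \right)}}{4}.

Antiderivative: F(z) = \frac{5 \sin{\left(4 z^{3} + \frac{5 z^{2}}{4} - 1 \right)}}{4}; value = \frac{5 \sin{\left(36 \right)}}{4} + \frac{5 \sin{\left(1 \right)}}{4}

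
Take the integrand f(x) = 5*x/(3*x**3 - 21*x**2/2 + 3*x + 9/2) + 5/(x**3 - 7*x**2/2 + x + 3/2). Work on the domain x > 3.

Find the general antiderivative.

F(x) = 10*log(x - 3)/7 - 20*log(x - 1)/9 + 50*log(x + 1/2)/63 + C

Factor the denominator (3*(x - 3)*(x - 1)*(2*x + 1)) and decompose: f = 100/(63*(2*x + 1)) - 20/(9*(x - 1)) + 10/(7*(x - 3)); each piece integrates to a log, atan, or power term.
Check: d/dx[10*log(x - 3)/7 - 20*log(x - 1)/9 + 50*log(x + 1/2)/63] = (10*x + 30)/(6*x**3 - 21*x**2 + 6*x + 9), which equals f(x).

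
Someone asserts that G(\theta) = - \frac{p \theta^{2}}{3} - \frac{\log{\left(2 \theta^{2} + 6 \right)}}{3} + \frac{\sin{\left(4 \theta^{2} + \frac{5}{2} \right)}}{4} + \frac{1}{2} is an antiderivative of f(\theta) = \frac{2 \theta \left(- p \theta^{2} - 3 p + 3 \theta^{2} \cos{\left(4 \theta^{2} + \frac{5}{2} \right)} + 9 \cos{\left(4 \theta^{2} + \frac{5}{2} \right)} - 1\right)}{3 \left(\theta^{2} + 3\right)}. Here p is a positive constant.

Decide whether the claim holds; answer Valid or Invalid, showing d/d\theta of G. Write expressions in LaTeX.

d/d\theta[G] = \frac{- 2 p \theta^{3} - 6 p \theta + 6 \theta^{3} \cos{\left(4 \theta^{2} + \frac{5}{2} \right)} + 18 \theta \cos{\left(4 \theta^{2} + \frac{5}{2} \right)} - 2 \theta}{3 \theta^{2} + 9}
This equals f(\theta) exactly, so the claim holds.

Valid. The derivative of G reproduces f.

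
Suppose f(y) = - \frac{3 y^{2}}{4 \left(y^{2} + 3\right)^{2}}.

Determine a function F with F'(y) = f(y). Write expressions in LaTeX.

An antiderivative is F(y) = - \frac{\sqrt{3} y^{2} \operatorname{atan}{\left(\frac{\sqrt{3} y}{3} \right)} - 3 y + 3 \sqrt{3} \operatorname{atan}{\left(\frac{\sqrt{3} y}{3} \right)}}{8 \left(y^{2} + 3\right)}.

Differentiate the proposed F(y) back; it has to land on f(y) exactly.
Check: d/dy[- \frac{\sqrt{3} y^{2} \operatorname{atan}{\left(\frac{\sqrt{3} y}{3} \right)} - 3 y + 3 \sqrt{3} \operatorname{atan}{\left(\frac{\sqrt{3} y}{3} \right)}}{8 \left(y^{2} + 3\right)}] = - \frac{3 y^{2}}{4 y^{4} + 24 y^{2} + 36}, which equals f(y).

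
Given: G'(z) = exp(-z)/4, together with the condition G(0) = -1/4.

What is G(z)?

A candidate passes only if d/dz[G] lands on the given G'(z) exactly.
A general antiderivative is -exp(-z)/4 + C.
The condition gives C = -1/4 - (-1/4) = 0.
So G(z) = -exp(-z)/4.
Check: d/dz[-exp(-z)/4] = exp(-z)/4 = G'(z).

G(z) = -exp(-z)/4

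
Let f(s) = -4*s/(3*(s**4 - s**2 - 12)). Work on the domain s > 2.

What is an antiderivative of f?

Factor the denominator (3*(s - 2)*(s + 2)*(s**2 + 3)) and decompose: f = 4*s/(21*(s**2 + 3)) - 2/(21*(s + 2)) - 2/(21*(s - 2)); each piece integrates to a log, atan, or power term.
Check: d/ds[2*(-log(s**2 - 4) + log(s**2 + 3))/21] = -4*s/(3*s**4 - 3*s**2 - 36), which equals f(s).

An antiderivative is F(s) = 2*(-log(s**2 - 4) + log(s**2 + 3))/21.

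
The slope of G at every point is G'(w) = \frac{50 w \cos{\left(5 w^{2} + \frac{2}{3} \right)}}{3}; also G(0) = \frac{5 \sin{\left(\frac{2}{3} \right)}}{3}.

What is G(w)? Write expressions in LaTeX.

G(w) = \frac{5 \sin{\left(5 w^{2} + \frac{2}{3} \right)}}{3}

G'(w) matches the chain-rule pattern g'(h)*h' with inner function h(w) = 5 w^{2} + \frac{2}{3}; substituting u = h(w) collapses the integral.
A general antiderivative is \frac{5 \sin{\left(5 w^{2} + \frac{2}{3} \right)}}{3} + C.
The condition gives C = \frac{5 \sin{\left(\frac{2}{3} \right)}}{3} - (\frac{5 \sin{\left(\frac{2}{3} \right)}}{3}) = 0.
So G(w) = \frac{5 \sin{\left(5 w^{2} + \frac{2}{3} \right)}}{3}.
Check: d/dw[\frac{5 \sin{\left(5 w^{2} + \frac{2}{3} \right)}}{3}] = \frac{50 w \cos{\left(5 w^{2} + \frac{2}{3} \right)}}{3} = G'(w).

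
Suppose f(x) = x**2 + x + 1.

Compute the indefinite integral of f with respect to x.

F(x) = x**3/3 + x**2/2 + x + C

Integrate term by term and add the pieces.
Check: d/dx[x**3/3 + x**2/2 + x] = x**2 + x + 1 = f(x).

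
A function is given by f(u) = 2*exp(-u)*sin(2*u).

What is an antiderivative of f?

Whatever form F(u) takes, F'(u) = f(u) is non-negotiable.
Check: d/du[2*(-sin(2*u) - 2*cos(2*u))*exp(-u)/5] = 2*exp(-u)*sin(2*u) = f(u).

An antiderivative is F(u) = 2*(-sin(2*u) - 2*cos(2*u))*exp(-u)/5.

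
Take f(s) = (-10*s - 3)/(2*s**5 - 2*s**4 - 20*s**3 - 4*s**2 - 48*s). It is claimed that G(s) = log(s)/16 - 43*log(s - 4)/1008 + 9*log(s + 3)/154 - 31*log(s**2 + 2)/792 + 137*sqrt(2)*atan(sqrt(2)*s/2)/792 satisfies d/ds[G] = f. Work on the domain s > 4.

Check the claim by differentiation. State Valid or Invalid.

Valid - differentiating G returns exactly f.

d/ds[G] = (-10*s - 3)/(2*s**5 - 2*s**4 - 20*s**3 - 4*s**2 - 48*s)
This equals f(s) exactly, so the claim holds.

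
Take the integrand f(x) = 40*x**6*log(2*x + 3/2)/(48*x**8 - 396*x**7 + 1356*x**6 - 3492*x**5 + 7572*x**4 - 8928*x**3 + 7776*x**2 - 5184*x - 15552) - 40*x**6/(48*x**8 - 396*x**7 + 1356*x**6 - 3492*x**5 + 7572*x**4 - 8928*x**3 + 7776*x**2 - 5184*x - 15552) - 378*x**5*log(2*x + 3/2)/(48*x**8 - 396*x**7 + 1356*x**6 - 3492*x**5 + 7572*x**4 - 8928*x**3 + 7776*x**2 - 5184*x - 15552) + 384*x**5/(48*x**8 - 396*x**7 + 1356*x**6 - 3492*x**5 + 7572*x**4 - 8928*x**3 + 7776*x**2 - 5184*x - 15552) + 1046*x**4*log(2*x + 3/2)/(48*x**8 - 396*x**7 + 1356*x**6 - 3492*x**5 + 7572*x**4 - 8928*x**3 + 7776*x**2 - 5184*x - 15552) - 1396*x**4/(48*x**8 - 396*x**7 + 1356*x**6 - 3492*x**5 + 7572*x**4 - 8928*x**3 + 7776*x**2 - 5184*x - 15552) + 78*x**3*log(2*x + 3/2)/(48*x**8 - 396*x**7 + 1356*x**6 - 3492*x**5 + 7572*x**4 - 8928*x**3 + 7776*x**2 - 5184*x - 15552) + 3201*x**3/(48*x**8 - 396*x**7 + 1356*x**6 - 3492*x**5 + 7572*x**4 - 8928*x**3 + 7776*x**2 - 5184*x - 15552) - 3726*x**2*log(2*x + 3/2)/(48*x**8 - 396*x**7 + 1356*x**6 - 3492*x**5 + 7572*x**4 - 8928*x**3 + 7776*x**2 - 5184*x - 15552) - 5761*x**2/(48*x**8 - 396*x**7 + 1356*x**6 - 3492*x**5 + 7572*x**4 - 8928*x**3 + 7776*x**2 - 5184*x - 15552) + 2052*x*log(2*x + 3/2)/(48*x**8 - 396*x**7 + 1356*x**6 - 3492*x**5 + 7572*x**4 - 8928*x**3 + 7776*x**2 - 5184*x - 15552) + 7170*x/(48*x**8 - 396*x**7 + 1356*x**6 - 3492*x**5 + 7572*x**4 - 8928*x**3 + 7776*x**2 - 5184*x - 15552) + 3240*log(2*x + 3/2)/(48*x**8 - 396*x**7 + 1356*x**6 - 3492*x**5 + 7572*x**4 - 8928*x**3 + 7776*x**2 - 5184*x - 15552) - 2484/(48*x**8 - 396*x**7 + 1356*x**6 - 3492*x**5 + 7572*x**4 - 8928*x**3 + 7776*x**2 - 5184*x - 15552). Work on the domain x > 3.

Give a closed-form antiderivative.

The integrand splits into summands that can be handled one at a time.
Check: d/dx[-(5*x - 3)*(2*x**2*log(2*x + 3/2) - 12*x*log(2*x + 3/2) + 18*log(2*x + 3/2) + 1)/(12*(x - 3)**2*(x**2 + 4))] = (40*x**6*log(2*x + 3/2) - 40*x**6 - 378*x**5*log(2*x + 3/2) + 384*x**5 + 1046*x**4*log(2*x + 3/2) - 1396*x**4 + 78*x**3*log(2*x + 3/2) + 3201*x**3 - 3726*x**2*log(2*x + 3/2) - 5761*x**2 + 2052*x*log(2*x + 3/2) + 7170*x + 3240*log(2*x + 3/2) - 2484)/(48*x**8 - 396*x**7 + 1356*x**6 - 3492*x**5 + 7572*x**4 - 8928*x**3 + 7776*x**2 - 5184*x - 15552), which equals f(x).

An antiderivative is F(x) = -(5*x - 3)*(2*x**2*log(2*x + 3/2) - 12*x*log(2*x + 3/2) + 18*log(2*x + 3/2) + 1)/(12*(x - 3)**2*(x**2 + 4)).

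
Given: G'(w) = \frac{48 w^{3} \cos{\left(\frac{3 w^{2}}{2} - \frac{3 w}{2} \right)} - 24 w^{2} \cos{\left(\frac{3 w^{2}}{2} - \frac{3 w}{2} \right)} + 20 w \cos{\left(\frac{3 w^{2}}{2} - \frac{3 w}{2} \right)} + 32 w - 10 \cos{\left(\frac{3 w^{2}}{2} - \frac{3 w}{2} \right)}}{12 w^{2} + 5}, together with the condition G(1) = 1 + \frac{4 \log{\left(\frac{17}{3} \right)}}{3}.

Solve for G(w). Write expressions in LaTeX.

A first test for any G(w): its w-derivative must equal the given G'(w).
A general antiderivative is \frac{4 \log{\left(4 w^{2} + \frac{5}{3} \right)}}{3} + \frac{4 \sin{\left(\frac{3 w^{2}}{2} - \frac{3 w}{2} \right)}}{3} + C.
The condition gives C = 1 + \frac{4 \log{\left(\frac{17}{3} \right)}}{3} - (\frac{4 \log{\left(\frac{17}{3} \right)}}{3}) = 1.
So G(w) = \frac{4 \log{\left(4 w^{2} + \frac{5}{3} \right)}}{3} + \frac{4 \sin{\left(\frac{3 w^{2}}{2} - \frac{3 w}{2} \right)}}{3} + 1.
Check: d/dw[\frac{4 \log{\left(4 w^{2} + \frac{5}{3} \right)}}{3} + \frac{4 \sin{\left(\frac{3 w^{2}}{2} - \frac{3 w}{2} \right)}}{3} + 1] = \frac{48 w^{3} \cos{\left(\frac{3 w^{2}}{2} - \frac{3 w}{2} \right)} - 24 w^{2} \cos{\left(\frac{3 w^{2}}{2} - \frac{3 w}{2} \right)} + 20 w \cos{\left(\frac{3 w^{2}}{2} - \frac{3 w}{2} \right)} + 32 w - 10 \cos{\left(\frac{3 w^{2}}{2} - \frac{3 w}{2} \right)}}{12 w^{2} + 5} = G'(w).

G(w) = \frac{4 \log{\left(4 w^{2} + \frac{5}{3} \right)}}{3} + \frac{4 \sin{\left(\frac{3 w^{2}}{2} - \frac{3 w}{2} \right)}}{3} + 1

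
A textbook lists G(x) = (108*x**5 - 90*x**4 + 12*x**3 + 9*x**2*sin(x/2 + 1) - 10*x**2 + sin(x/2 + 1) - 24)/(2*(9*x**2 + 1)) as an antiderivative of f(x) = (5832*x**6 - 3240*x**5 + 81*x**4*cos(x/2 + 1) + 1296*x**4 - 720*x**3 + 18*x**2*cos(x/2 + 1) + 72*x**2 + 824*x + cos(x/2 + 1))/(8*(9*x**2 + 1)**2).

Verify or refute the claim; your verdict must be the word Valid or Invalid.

Invalid: d/dx[G] - f = (5832*x**6 - 3240*x**5 + 81*x**4*cos(x/2 + 1) + 1296*x**4 - 720*x**3 + 18*x**2*cos(x/2 + 1) + 72*x**2 + 824*x + cos(x/2 + 1))/(648*x**4 + 144*x**2 + 8), which is not 0.

d/dx[G] = (5832*x**6 - 3240*x**5 + 81*x**4*cos(x/2 + 1) + 1296*x**4 - 720*x**3 + 18*x**2*cos(x/2 + 1) + 72*x**2 + 824*x + cos(x/2 + 1))/(324*x**4 + 72*x**2 + 4)
d/dx[G] - f(x) = (5832*x**6 - 3240*x**5 + 81*x**4*cos(x/2 + 1) + 1296*x**4 - 720*x**3 + 18*x**2*cos(x/2 + 1) + 72*x**2 + 824*x + cos(x/2 + 1))/(648*x**4 + 144*x**2 + 8) != 0.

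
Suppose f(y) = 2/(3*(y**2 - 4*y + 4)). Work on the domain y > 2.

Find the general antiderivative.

Since d/dy undoes antidifferentiation here, F'(y) = f(y) is required of F(y).
Check: d/dy[-2/(3*y - 6)] = 2/(3*y**2 - 12*y + 12), which equals f(y).

F(y) = -2/(3*y - 6) + C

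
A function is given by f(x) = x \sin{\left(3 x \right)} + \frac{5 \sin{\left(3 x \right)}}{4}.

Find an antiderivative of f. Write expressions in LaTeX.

An antiderivative is F(x) = - \frac{x \cos{\left(3 x \right)}}{3} + \frac{\sin{\left(3 x \right)}}{9} - \frac{5 \cos{\left(3 x \right)}}{12}.

The integrand splits into summands that can be handled one at a time.
Check: d/dx[- \frac{x \cos{\left(3 x \right)}}{3} + \frac{\sin{\left(3 x \right)}}{9} - \frac{5 \cos{\left(3 x \right)}}{12}] = x \sin{\left(3 x \right)} + \frac{5 \sin{\left(3 x \right)}}{4} = f(x).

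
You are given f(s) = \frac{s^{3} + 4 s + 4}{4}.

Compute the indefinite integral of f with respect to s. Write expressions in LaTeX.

Recover f(s) by differentiating a candidate F(s); any mismatch rules it out.
Check: d/ds[\frac{s \left(s^{3} + 8 s + 16\right)}{16}] = \frac{s^{3}}{4} + s + 1, which equals f(s).

F(s) = \frac{s \left(s^{3} + 8 s + 16\right)}{16} + C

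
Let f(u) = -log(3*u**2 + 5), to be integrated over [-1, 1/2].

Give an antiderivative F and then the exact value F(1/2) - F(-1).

Antiderivative: F(u) = -u*log(3*u**2 + 5) + 2*u - 2*sqrt(15)*atan(sqrt(15)*u/5)/3; value = -log(8) - 2*sqrt(15)*atan(sqrt(15)/5)/3 - 2*sqrt(15)*atan(sqrt(15)/10)/3 - log(23/4)/2 + 3

Any candidate F(u) must reproduce f(u) exactly when differentiated.
F(u) = -u*log(3*u**2 + 5) + 2*u - 2*sqrt(15)*atan(sqrt(15)*u/5)/3 is an antiderivative of f.
Check: d/du[-u*log(3*u**2 + 5) + 2*u - 2*sqrt(15)*atan(sqrt(15)*u/5)/3] = -log(3*u**2 + 5) = f(u).
F(1/2) = -2*sqrt(15)*atan(sqrt(15)/10)/3 - log(23/4)/2 + 1; F(-1) = -2 + 2*sqrt(15)*atan(sqrt(15)/5)/3 + log(8).
Integral = F(1/2) - F(-1) = -log(8) - 2*sqrt(15)*atan(sqrt(15)/5)/3 - 2*sqrt(15)*atan(sqrt(15)/10)/3 - log(23/4)/2 + 3.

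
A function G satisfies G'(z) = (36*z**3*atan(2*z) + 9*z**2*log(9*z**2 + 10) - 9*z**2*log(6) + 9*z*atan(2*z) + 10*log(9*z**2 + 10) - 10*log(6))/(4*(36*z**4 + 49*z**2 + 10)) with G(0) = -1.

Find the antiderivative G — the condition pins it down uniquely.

Recognize the product-rule pattern: G'(z) = u'v + uv' with u = atan(2*z)/8, v = log(3*z**2/2 + 5/3), so integration by parts undoes it.
A general antiderivative is log(3*z**2/2 + 5/3)*atan(2*z)/8 + C.
The condition gives C = -1 - (0) = -1.
So G(z) = log(3*z**2/2 + 5/3)*atan(2*z)/8 - 1.
Check: d/dz[log(3*z**2/2 + 5/3)*atan(2*z)/8 - 1] = (36*z**3*atan(2*z) + 9*z**2*log(9*z**2 + 10) - 9*z**2*log(6) + 9*z*atan(2*z) + 10*log(9*z**2 + 10) - 10*log(6))/(144*z**4 + 196*z**2 + 40), which equals G'(z).

G(z) = log(3*z**2/2 + 5/3)*atan(2*z)/8 - 1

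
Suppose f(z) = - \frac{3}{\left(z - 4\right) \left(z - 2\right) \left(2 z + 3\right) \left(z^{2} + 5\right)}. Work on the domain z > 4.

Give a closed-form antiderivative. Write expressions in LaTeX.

An antiderivative is F(z) = - \frac{\log{\left(z - 4 \right)}}{154} + \frac{\log{\left(z - 2 \right)}}{42} - \frac{24 \log{\left(z + \frac{3}{2} \right)}}{2233} - \frac{2 \log{\left(z^{2} + 5 \right)}}{609} - \frac{23 \sqrt{5} \operatorname{atan}{\left(\frac{\sqrt{5} z}{5} \right)}}{3045}.

Factor the denominator (\left(z - 4\right) \left(z - 2\right) \left(2 z + 3\right) \left(z^{2} + 5\right)) and decompose: f = - \frac{4 z + 23}{609 \left(z^{2} + 5\right)} - \frac{48}{2233 \left(2 z + 3\right)} + \frac{1}{42 \left(z - 2\right)} - \frac{1}{154 \left(z - 4\right)}; each piece integrates to a log, atan, or power term.
Check: d/dz[- \frac{\log{\left(z - 4 \right)}}{154} + \frac{\log{\left(z - 2 \right)}}{42} - \frac{24 \log{\left(z + \frac{3}{2} \right)}}{2233} - \frac{2 \log{\left(z^{2} + 5 \right)}}{609} - \frac{23 \sqrt{5} \operatorname{atan}{\left(\frac{\sqrt{5} z}{5} \right)}}{3045}] = - \frac{3}{2 z^{5} - 9 z^{4} + 8 z^{3} - 21 z^{2} - 10 z + 120}, which equals f(z).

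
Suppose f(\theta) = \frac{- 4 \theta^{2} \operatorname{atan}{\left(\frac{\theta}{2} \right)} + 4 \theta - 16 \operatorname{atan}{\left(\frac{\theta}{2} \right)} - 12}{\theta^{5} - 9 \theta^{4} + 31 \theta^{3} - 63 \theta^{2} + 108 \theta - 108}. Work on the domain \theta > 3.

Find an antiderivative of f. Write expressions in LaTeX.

Recognize the product-rule pattern: f = u'v + uv' with u = \frac{2}{\left(\theta - 3\right)^{2}}, v = \operatorname{atan}{\left(\frac{\theta}{2} \right)}, so integration by parts undoes it.
Check: d/d\theta[\frac{2 \operatorname{atan}{\left(\frac{\theta}{2} \right)}}{\left(\theta - 3\right)^{2}}] = \frac{- 4 \theta^{2} \operatorname{atan}{\left(\frac{\theta}{2} \right)} + 4 \theta - 16 \operatorname{atan}{\left(\frac{\theta}{2} \right)} - 12}{\theta^{5} - 9 \theta^{4} + 31 \theta^{3} - 63 \theta^{2} + 108 \theta - 108} = f(\theta).

An antiderivative is F(\theta) = \frac{2 \operatorname{atan}{\left(\frac{\theta}{2} \right)}}{\left(\theta - 3\right)^{2}}.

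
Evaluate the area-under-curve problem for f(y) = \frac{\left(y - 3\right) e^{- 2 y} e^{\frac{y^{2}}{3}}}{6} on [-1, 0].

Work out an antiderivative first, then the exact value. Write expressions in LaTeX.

f matches the chain-rule pattern g'(h)*h' with inner function h(y) = \frac{y^{2}}{3} - 2 y; substituting u = h(y) collapses the integral.
F(y) = \frac{e^{\frac{y^{2}}{3} - 2 y}}{4} is an antiderivative of f.
Check: d/dy[\frac{e^{\frac{y^{2}}{3} - 2 y}}{4}] = \frac{y e^{- 2 y} e^{\frac{y^{2}}{3}}}{6} - \frac{e^{- 2 y} e^{\frac{y^{2}}{3}}}{2}, which equals f(y).
F(0) = \frac{1}{4}; F(-1) = \frac{e^{\frac{7}{3}}}{4}.
Integral = F(0) - F(-1) = \frac{1}{4} - \frac{e^{\frac{7}{3}}}{4}.

Antiderivative: F(y) = \frac{e^{\frac{y^{2}}{3} - 2 y}}{4}; value = \frac{1}{4} - \frac{e^{\frac{7}{3}}}{4}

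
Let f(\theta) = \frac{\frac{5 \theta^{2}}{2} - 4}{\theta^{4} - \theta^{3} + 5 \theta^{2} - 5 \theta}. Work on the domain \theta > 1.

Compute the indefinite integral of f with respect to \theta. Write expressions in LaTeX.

F(\theta) = \frac{32 \log{\left(\theta \right)} - 10 \log{\left(\theta - 1 \right)} - 11 \log{\left(\theta^{2} + 5 \right)} + 22 \sqrt{5} \operatorname{atan}{\left(\frac{\sqrt{5} \theta}{5} \right)}}{40} + C

The denominator factors as 2 \theta \left(\theta - 1\right) \left(\theta^{2} + 5\right); partial fractions split f into directly integrable pieces: - \frac{11 \left(\theta - 5\right)}{20 \left(\theta^{2} + 5\right)} - \frac{1}{4 \left(\theta - 1\right)} + \frac{4}{5 \theta}.
Check: d/d\theta[\frac{32 \log{\left(\theta \right)} - 10 \log{\left(\theta - 1 \right)} - 11 \log{\left(\theta^{2} + 5 \right)} + 22 \sqrt{5} \operatorname{atan}{\left(\frac{\sqrt{5} \theta}{5} \right)}}{40}] = \frac{5 \theta^{2} - 8}{2 \theta^{4} - 2 \theta^{3} + 10 \theta^{2} - 10 \theta}, which equals f(\theta).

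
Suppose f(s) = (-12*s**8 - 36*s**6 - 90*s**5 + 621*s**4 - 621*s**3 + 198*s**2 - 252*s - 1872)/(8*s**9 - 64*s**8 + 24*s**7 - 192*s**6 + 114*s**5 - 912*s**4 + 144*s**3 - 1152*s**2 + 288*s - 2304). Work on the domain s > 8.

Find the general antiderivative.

Any candidate F(s) must reproduce f(s) exactly when differentiated.
Check: d/ds[(5*s/4 - 3/4)/(s**4/3 + s**2/2 + 2) - 3*log(s/2 - 4)/2] = (-12*s**8 - 36*s**6 - 90*s**5 + 621*s**4 - 621*s**3 + 198*s**2 - 252*s - 1872)/(8*s**9 - 64*s**8 + 24*s**7 - 192*s**6 + 114*s**5 - 912*s**4 + 144*s**3 - 1152*s**2 + 288*s - 2304) = f(s).

F(s) = (5*s/4 - 3/4)/(s**4/3 + s**2/2 + 2) - 3*log(s/2 - 4)/2 + C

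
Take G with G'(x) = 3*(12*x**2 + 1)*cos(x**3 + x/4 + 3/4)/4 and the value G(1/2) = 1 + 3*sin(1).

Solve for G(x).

G(x) = 3*sin(x**3 + x/4 + 3/4) + 1

The substitution u = x**3 + x/4 + 3/4 works: G'(x) is exactly (dG/du)*(du/dx) for that inner function.
A general antiderivative is 3*sin(x**3 + x/4 + 3/4) + C.
The condition gives C = 1 + 3*sin(1) - (3*sin(1)) = 1.
So G(x) = 3*sin(x**3 + x/4 + 3/4) + 1.
Check: d/dx[3*sin(x**3 + x/4 + 3/4) + 1] = 9*x**2*cos(x**3 + x/4 + 3/4) + 3*cos(x**3 + x/4 + 3/4)/4, which equals G'(x).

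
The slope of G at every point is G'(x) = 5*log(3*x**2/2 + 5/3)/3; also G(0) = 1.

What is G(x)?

Check a candidate G(x) by differentiating: d/dx[G] must match the given G'(x).
A general antiderivative is 5*x*log(3*x**2/2 + 5/3)/3 - 10*x/3 + 10*sqrt(10)*atan(3*sqrt(10)*x/10)/9 + C.
The condition gives C = 1 - (0) = 1.
So G(x) = 5*x*log(3*x**2/2 + 5/3)/3 - 10*x/3 + 10*sqrt(10)*atan(3*sqrt(10)*x/10)/9 + 1.
Check: d/dx[5*x*log(3*x**2/2 + 5/3)/3 - 10*x/3 + 10*sqrt(10)*atan(3*sqrt(10)*x/10)/9 + 1] = 5*log(9*x**2 + 10)/3 - 5*log(6)/3, which equals G'(x).

G(x) = 5*x*log(3*x**2/2 + 5/3)/3 - 10*x/3 + 10*sqrt(10)*atan(3*sqrt(10)*x/10)/9 + 1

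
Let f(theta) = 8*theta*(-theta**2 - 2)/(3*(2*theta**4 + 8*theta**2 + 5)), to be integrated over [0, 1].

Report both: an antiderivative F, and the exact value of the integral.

The substitution u = theta**4 + 4*theta**2 + 5/2 works: f is exactly (dF/du)*(du/dtheta) for that inner function.
F(theta) = -log(theta**4 + 4*theta**2 + 5/2)/3 is an antiderivative of f.
Check: d/dtheta[-log(theta**4 + 4*theta**2 + 5/2)/3] = (-8*theta**3 - 16*theta)/(6*theta**4 + 24*theta**2 + 15), which equals f(theta).
F(1) = -log(15/2)/3; F(0) = -log(5/2)/3.
Integral = F(1) - F(0) = -log(15/2)/3 + log(5/2)/3.

Antiderivative: F(theta) = -log(theta**4 + 4*theta**2 + 5/2)/3; value = -log(15/2)/3 + log(5/2)/3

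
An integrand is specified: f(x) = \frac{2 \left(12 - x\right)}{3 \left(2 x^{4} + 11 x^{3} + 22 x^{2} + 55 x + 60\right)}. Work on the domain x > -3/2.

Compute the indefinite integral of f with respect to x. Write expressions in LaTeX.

F(x) = - \frac{2 \left(- 1134 \log{\left(x + \frac{3}{2} \right)} + 464 \log{\left(x + 4 \right)} + 335 \log{\left(x^{2} + 5 \right)} + 31 \sqrt{5} \operatorname{atan}{\left(\frac{\sqrt{5} x}{5} \right)}\right)}{9135} + C

Factor the denominator (3 \left(x + 4\right) \left(2 x + 3\right) \left(x^{2} + 5\right)) and decompose: f = - \frac{2 \left(134 x + 31\right)}{1827 \left(x^{2} + 5\right)} + \frac{72}{145 \left(2 x + 3\right)} - \frac{32}{315 \left(x + 4\right)}; each piece integrates to a log, atan, or power term.
Check: d/dx[- \frac{2 \left(- 1134 \log{\left(x + \frac{3}{2} \right)} + 464 \log{\left(x + 4 \right)} + 335 \log{\left(x^{2} + 5 \right)} + 31 \sqrt{5} \operatorname{atan}{\left(\frac{\sqrt{5} x}{5} \right)}\right)}{9135}] = \frac{24 - 2 x}{6 x^{4} + 33 x^{3} + 66 x^{2} + 165 x + 180}, which equals f(x).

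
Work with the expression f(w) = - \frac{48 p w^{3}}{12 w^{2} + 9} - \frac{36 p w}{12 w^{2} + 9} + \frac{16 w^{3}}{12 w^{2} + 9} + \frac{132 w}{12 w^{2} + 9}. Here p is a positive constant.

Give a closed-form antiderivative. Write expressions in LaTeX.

The integrand splits into summands that can be handled one at a time.
Check: d/dw[- 2 p w^{2} + \frac{2 w^{2}}{3} + 5 \log{\left(4 w^{2} + 3 \right)}] = \frac{- 48 p w^{3} - 36 p w + 16 w^{3} + 132 w}{12 w^{2} + 9}, which equals f(w).

An antiderivative is F(w) = - 2 p w^{2} + \frac{2 w^{2}}{3} + 5 \log{\left(4 w^{2} + 3 \right)}.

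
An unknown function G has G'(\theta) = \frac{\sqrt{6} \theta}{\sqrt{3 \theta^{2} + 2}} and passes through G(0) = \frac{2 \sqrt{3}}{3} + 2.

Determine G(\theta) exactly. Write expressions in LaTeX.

The substitution u = \frac{\theta^{2}}{2} + \frac{1}{3} works: G'(\theta) is exactly (dG/du)*(du/d\theta) for that inner function.
A general antiderivative is 2 \sqrt{\frac{\theta^{2}}{2} + \frac{1}{3}} + C.
The condition gives C = \frac{2 \sqrt{3}}{3} + 2 - (\frac{2 \sqrt{3}}{3}) = 2.
So G(\theta) = 2 \sqrt{\frac{\theta^{2}}{2} + \frac{1}{3}} + 2.
Check: d/d\theta[2 \sqrt{\frac{\theta^{2}}{2} + \frac{1}{3}} + 2] = \frac{\sqrt{6} \theta}{\sqrt{3 \theta^{2} + 2}} = G'(\theta).

G(\theta) = 2 \sqrt{\frac{\theta^{2}}{2} + \frac{1}{3}} + 2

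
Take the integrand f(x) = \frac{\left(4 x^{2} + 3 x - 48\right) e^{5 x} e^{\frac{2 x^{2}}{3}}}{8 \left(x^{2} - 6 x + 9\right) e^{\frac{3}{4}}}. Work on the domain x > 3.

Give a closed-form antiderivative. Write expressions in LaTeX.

An antiderivative is F(x) = \frac{3 e^{5 x} e^{\frac{2 x^{2}}{3}}}{8 \left(x - 3\right) e^{\frac{3}{4}}}.

A candidate is checked by its d/dx: the result must match f(x).
Check: d/dx[\frac{3 e^{5 x} e^{\frac{2 x^{2}}{3}}}{8 \left(x - 3\right) e^{\frac{3}{4}}}] = \frac{4 x^{2} e^{5 x} e^{\frac{2 x^{2}}{3}} + 3 x e^{5 x} e^{\frac{2 x^{2}}{3}} - 48 e^{5 x} e^{\frac{2 x^{2}}{3}}}{8 x^{2} e^{\frac{3}{4}} - 48 x e^{\frac{3}{4}} + 72 e^{\frac{3}{4}}}, which equals f(x).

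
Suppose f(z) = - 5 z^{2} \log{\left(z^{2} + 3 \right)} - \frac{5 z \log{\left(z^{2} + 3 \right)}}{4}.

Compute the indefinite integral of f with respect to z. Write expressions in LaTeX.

F(z) = \frac{5 \left(16 z^{3} + 3 z^{2} \left(- 8 z - 3\right) \log{\left(z^{2} + 3 \right)} + 9 z^{2} - 144 z - 27 \log{\left(z^{2} + 3 \right)} + 144 \sqrt{3} \operatorname{atan}{\left(\frac{\sqrt{3} z}{3} \right)}\right)}{72} + C

The integrand splits into summands that can be handled one at a time.
Check: d/dz[\frac{5 \left(16 z^{3} + 3 z^{2} \left(- 8 z - 3\right) \log{\left(z^{2} + 3 \right)} + 9 z^{2} - 144 z - 27 \log{\left(z^{2} + 3 \right)} + 144 \sqrt{3} \operatorname{atan}{\left(\frac{\sqrt{3} z}{3} \right)}\right)}{72}] = - 5 z^{2} \log{\left(z^{2} + 3 \right)} - \frac{5 z \log{\left(z^{2} + 3 \right)}}{4} = f(z).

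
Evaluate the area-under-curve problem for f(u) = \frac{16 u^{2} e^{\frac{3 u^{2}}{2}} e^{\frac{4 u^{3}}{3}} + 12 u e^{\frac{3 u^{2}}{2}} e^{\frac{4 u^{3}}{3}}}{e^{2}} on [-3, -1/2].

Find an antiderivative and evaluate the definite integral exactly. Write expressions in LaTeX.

The substitution w = \frac{4 u^{3}}{3} + \frac{3 u^{2}}{2} - 2 works: f is exactly (dF/dw)*(dw/du) for that inner function.
F(u) = \frac{4 e^{\frac{3 u^{2}}{2}} e^{\frac{4 u^{3}}{3}}}{e^{2}} is an antiderivative of f.
Check: d/du[\frac{4 e^{\frac{3 u^{2}}{2}} e^{\frac{4 u^{3}}{3}}}{e^{2}}] = \frac{16 u^{2} e^{\frac{3 u^{2}}{2}} e^{\frac{4 u^{3}}{3}} + 12 u e^{\frac{3 u^{2}}{2}} e^{\frac{4 u^{3}}{3}}}{e^{2}} = f(u).
F(-1/2) = \frac{4}{e^{\frac{43}{24}}}; F(-3) = \frac{4}{e^{\frac{49}{2}}}.
Integral = F(-1/2) - F(-3) = - \frac{4}{e^{\frac{49}{2}}} + \frac{4}{e^{\frac{43}{24}}}.

Antiderivative: F(u) = \frac{4 e^{\frac{3 u^{2}}{2}} e^{\frac{4 u^{3}}{3}}}{e^{2}}; value = - \frac{4}{e^{\frac{49}{2}}} + \frac{4}{e^{\frac{43}{24}}}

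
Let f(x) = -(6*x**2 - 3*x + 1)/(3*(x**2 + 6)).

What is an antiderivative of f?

Check any antiderivative F(x) by computing F'(x) and comparing it with f(x).
Check: d/dx[-2*x + log(x**2 + 6)/2 + 35*sqrt(6)*atan(sqrt(6)*x/6)/18] = (-6*x**2 + 3*x - 1)/(3*x**2 + 18), which equals f(x).

An antiderivative is F(x) = -2*x + log(x**2 + 6)/2 + 35*sqrt(6)*atan(sqrt(6)*x/6)/18.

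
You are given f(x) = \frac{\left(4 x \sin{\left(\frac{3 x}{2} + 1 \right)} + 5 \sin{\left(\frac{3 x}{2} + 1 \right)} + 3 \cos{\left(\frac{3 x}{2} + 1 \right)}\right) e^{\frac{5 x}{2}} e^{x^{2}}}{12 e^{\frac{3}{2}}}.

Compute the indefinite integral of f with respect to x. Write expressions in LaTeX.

A candidate is checked by its d/dx: the result must match f(x).
Check: d/dx[\frac{e^{\frac{5 x}{2}} e^{x^{2}} \sin{\left(\frac{3 x}{2} + 1 \right)}}{6 e^{\frac{3}{2}}}] = \frac{4 x e^{\frac{5 x}{2}} e^{x^{2}} \sin{\left(\frac{3 x}{2} + 1 \right)} + 5 e^{\frac{5 x}{2}} e^{x^{2}} \sin{\left(\frac{3 x}{2} + 1 \right)} + 3 e^{\frac{5 x}{2}} e^{x^{2}} \cos{\left(\frac{3 x}{2} + 1 \right)}}{12 e^{\frac{3}{2}}}, which equals f(x).

F(x) = \frac{e^{\frac{5 x}{2}} e^{x^{2}} \sin{\left(\frac{3 x}{2} + 1 \right)}}{6 e^{\frac{3}{2}}} + C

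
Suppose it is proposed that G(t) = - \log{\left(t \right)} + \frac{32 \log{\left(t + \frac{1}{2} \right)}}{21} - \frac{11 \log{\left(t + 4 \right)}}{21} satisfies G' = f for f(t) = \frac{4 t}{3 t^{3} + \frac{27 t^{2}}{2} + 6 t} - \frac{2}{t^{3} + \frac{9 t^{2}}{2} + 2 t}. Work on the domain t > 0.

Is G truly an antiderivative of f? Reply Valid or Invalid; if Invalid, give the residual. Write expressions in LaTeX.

Valid. The derivative of G reproduces f.

d/dt[G] = \frac{8 t - 12}{6 t^{3} + 27 t^{2} + 12 t}
This equals f(t) exactly, so the claim holds.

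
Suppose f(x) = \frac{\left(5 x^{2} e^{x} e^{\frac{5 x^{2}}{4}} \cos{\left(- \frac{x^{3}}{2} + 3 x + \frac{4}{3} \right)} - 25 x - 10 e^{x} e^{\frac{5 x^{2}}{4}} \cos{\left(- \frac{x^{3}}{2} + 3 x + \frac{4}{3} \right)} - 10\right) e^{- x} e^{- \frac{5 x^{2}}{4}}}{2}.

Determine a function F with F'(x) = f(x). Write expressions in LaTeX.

An antiderivative is F(x) = - \frac{5 \sin{\left(- \frac{x^{3}}{2} + 3 x + \frac{4}{3} \right)}}{3} + 5 e^{- x} e^{- \frac{5 x^{2}}{4}}.

For F(x) to be correct the identity F'(x) - f(x) = 0 must hold.
Check: d/dx[- \frac{5 \sin{\left(- \frac{x^{3}}{2} + 3 x + \frac{4}{3} \right)}}{3} + 5 e^{- x} e^{- \frac{5 x^{2}}{4}}] = \frac{\left(5 x^{2} e^{x} e^{\frac{5 x^{2}}{4}} \cos{\left(- \frac{x^{3}}{2} + 3 x + \frac{4}{3} \right)} - 25 x - 10 e^{x} e^{\frac{5 x^{2}}{4}} \cos{\left(- \frac{x^{3}}{2} + 3 x + \frac{4}{3} \right)} - 10\right) e^{- x} e^{- \frac{5 x^{2}}{4}}}{2} = f(x).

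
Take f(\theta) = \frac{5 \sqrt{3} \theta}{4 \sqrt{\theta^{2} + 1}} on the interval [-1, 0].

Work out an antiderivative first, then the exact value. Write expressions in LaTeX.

Antiderivative: F(\theta) = \frac{5 \sqrt{3} \sqrt{\theta^{2} + 1}}{4}; value = - \frac{5 \sqrt{6}}{4} + \frac{5 \sqrt{3}}{4}

The substitution u = 3 \theta^{2} + 3 works: f is exactly (dF/du)*(du/d\theta) for that inner function.
F(\theta) = \frac{5 \sqrt{3} \sqrt{\theta^{2} + 1}}{4} is an antiderivative of f.
Check: d/d\theta[\frac{5 \sqrt{3} \sqrt{\theta^{2} + 1}}{4}] = \frac{5 \sqrt{3} \theta}{4 \sqrt{\theta^{2} + 1}} = f(\theta).
F(0) = \frac{5 \sqrt{3}}{4}; F(-1) = \frac{5 \sqrt{6}}{4}.
Integral = F(0) - F(-1) = - \frac{5 \sqrt{6}}{4} + \frac{5 \sqrt{3}}{4}.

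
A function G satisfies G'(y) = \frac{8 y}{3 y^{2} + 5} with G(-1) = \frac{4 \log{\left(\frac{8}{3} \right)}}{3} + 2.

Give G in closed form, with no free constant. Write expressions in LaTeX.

The substitution u = y^{2} + \frac{5}{3} works: G'(y) is exactly (dG/du)*(du/dy) for that inner function.
A general antiderivative is \frac{4 \log{\left(y^{2} + \frac{5}{3} \right)}}{3} + C.
The condition gives C = \frac{4 \log{\left(\frac{8}{3} \right)}}{3} + 2 - (\frac{4 \log{\left(\frac{8}{3} \right)}}{3}) = 2.
So G(y) = \frac{4 \log{\left(y^{2} + \frac{5}{3} \right)}}{3} + 2.
Check: d/dy[\frac{4 \log{\left(y^{2} + \frac{5}{3} \right)}}{3} + 2] = \frac{8 y}{3 y^{2} + 5} = G'(y).

G(y) = \frac{4 \log{\left(y^{2} + \frac{5}{3} \right)}}{3} + 2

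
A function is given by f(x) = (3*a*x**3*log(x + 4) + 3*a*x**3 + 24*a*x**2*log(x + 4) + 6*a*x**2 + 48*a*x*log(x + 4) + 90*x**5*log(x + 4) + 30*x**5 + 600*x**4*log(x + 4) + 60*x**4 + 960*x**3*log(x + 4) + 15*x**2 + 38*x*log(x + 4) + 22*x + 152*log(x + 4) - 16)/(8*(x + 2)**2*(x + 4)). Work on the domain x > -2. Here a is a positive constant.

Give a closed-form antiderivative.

An antiderivative F(x) passes only if d/dx[F] lands on f(x) exactly.
Check: d/dx[-3*(-a*x**2/2 - 5*x**4 - 5*x/2 + 4/3)*log(x + 4)/(2*(2*x + 4))] = (3*a*x**3*log(x + 4) + 3*a*x**3 + 24*a*x**2*log(x + 4) + 6*a*x**2 + 48*a*x*log(x + 4) + 90*x**5*log(x + 4) + 30*x**5 + 600*x**4*log(x + 4) + 60*x**4 + 960*x**3*log(x + 4) + 15*x**2 + 38*x*log(x + 4) + 22*x + 152*log(x + 4) - 16)/(8*x**3 + 64*x**2 + 160*x + 128), which equals f(x).

An antiderivative is F(x) = -3*(-a*x**2/2 - 5*x**4 - 5*x/2 + 4/3)*log(x + 4)/(2*(2*x + 4)).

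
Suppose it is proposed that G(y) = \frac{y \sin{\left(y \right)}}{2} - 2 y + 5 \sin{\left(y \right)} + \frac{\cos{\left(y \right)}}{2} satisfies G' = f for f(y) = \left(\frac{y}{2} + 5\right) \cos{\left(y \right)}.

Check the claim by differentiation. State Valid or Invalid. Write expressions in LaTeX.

Invalid: d/dy[G] - f = -2, which is not 0.

d/dy[G] = \frac{y \cos{\left(y \right)}}{2} + 5 \cos{\left(y \right)} - 2
d/dy[G] - f(y) = -2 != 0.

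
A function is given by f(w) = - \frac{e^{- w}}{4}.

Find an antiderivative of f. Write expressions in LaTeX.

An antiderivative is F(w) = \frac{e^{- w}}{4}.

Recover f(w) by differentiating a candidate F(w); any mismatch rules it out.
Check: d/dw[\frac{e^{- w}}{4}] = - \frac{e^{- w}}{4} = f(w).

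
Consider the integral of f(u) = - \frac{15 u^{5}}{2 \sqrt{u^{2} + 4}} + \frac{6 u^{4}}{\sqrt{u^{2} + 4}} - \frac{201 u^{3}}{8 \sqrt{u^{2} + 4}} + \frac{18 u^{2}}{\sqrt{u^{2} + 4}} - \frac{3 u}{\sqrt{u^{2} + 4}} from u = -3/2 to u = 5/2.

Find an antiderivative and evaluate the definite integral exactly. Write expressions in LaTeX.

f has the shape v'r + vr' for v = - \frac{3 \sqrt{u^{2} + 4}}{2} and r = \left(u^{2} - \frac{u}{2}\right)^{2} — it is the derivative of the product v*r.
F(u) = - \frac{3 u^{4} \sqrt{u^{2} + 4}}{2} + \frac{3 u^{3} \sqrt{u^{2} + 4}}{2} - \frac{3 u^{2} \sqrt{u^{2} + 4}}{8} is an antiderivative of f.
Check: d/du[- \frac{3 u^{4} \sqrt{u^{2} + 4}}{2} + \frac{3 u^{3} \sqrt{u^{2} + 4}}{2} - \frac{3 u^{2} \sqrt{u^{2} + 4}}{8}] = \frac{- 60 u^{5} + 48 u^{4} - 201 u^{3} + 144 u^{2} - 24 u}{8 \sqrt{u^{2} + 4}}, which equals f(u).
F(5/2) = - \frac{75 \sqrt{41}}{4}; F(-3/2) = - \frac{135}{4}.
Integral = F(5/2) - F(-3/2) = \frac{135}{4} - \frac{75 \sqrt{41}}{4}.

Antiderivative: F(u) = - \frac{3 u^{4} \sqrt{u^{2} + 4}}{2} + \frac{3 u^{3} \sqrt{u^{2} + 4}}{2} - \frac{3 u^{2} \sqrt{u^{2} + 4}}{8}; value = \frac{135}{4} - \frac{75 \sqrt{41}}{4}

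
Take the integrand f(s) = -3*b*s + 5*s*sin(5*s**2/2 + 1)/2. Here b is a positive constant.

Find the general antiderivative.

The integrand splits into summands that can be handled one at a time.
Check: d/ds[-3*b*s**2/2 - cos(5*s**2/2 + 1)/2] = -3*b*s + 5*s*sin(5*s**2/2 + 1)/2 = f(s).

F(s) = -3*b*s**2/2 - cos(5*s**2/2 + 1)/2 + C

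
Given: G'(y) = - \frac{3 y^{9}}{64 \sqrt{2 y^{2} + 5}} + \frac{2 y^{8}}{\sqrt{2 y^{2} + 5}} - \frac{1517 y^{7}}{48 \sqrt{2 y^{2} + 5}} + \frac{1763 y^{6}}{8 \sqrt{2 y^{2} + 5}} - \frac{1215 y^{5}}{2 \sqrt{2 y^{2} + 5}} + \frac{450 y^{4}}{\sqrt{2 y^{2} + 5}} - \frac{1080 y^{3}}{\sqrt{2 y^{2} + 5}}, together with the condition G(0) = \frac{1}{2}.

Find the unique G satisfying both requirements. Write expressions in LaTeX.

G'(y) has the shape u'v + uv' for u = - \frac{2 \sqrt{2 y^{2} + 5}}{3} and v = \left(- \frac{y^{2}}{4} + 3 y\right)^{4} — it is the derivative of the product u*v.
A general antiderivative is - \frac{2 \left(- \frac{y^{2}}{4} + 3 y\right)^{4} \sqrt{2 y^{2} + 5}}{3} + C.
The condition gives C = \frac{1}{2} - (0) = \frac{1}{2}.
So G(y) = - \frac{y^{8} \sqrt{2 y^{2} + 5}}{384} + \frac{y^{7} \sqrt{2 y^{2} + 5}}{8} - \frac{9 y^{6} \sqrt{2 y^{2} + 5}}{4} + 18 y^{5} \sqrt{2 y^{2} + 5} - 54 y^{4} \sqrt{2 y^{2} + 5} + \frac{1}{2}.
Check: d/dy[- \frac{y^{8} \sqrt{2 y^{2} + 5}}{384} + \frac{y^{7} \sqrt{2 y^{2} + 5}}{8} - \frac{9 y^{6} \sqrt{2 y^{2} + 5}}{4} + 18 y^{5} \sqrt{2 y^{2} + 5} - 54 y^{4} \sqrt{2 y^{2} + 5} + \frac{1}{2}] = \frac{- 9 y^{9} + 384 y^{8} - 6068 y^{7} + 42312 y^{6} - 116640 y^{5} + 86400 y^{4} - 207360 y^{3}}{192 \sqrt{2 y^{2} + 5}}, which equals G'(y).

G(y) = - \frac{y^{8} \sqrt{2 y^{2} + 5}}{384} + \frac{y^{7} \sqrt{2 y^{2} + 5}}{8} - \frac{9 y^{6} \sqrt{2 y^{2} + 5}}{4} + 18 y^{5} \sqrt{2 y^{2} + 5} - 54 y^{4} \sqrt{2 y^{2} + 5} + \frac{1}{2}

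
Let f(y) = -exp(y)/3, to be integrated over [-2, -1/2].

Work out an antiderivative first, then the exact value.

Since d/dy undoes antidifferentiation here, F'(y) = f(y) is required of F(y).
F(y) = -exp(y)/3 is an antiderivative of f.
Check: d/dy[-exp(y)/3] = -exp(y)/3 = f(y).
F(-1/2) = -exp(-1/2)/3; F(-2) = -exp(-2)/3.
Integral = F(-1/2) - F(-2) = -exp(-1/2)/3 + exp(-2)/3.

Antiderivative: F(y) = -exp(y)/3; value = -exp(-1/2)/3 + exp(-2)/3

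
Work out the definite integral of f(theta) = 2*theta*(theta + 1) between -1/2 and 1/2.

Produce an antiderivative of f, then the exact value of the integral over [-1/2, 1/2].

Antiderivative: F(theta) = theta**2*(2*theta + 3)/3; value = 1/6

Any candidate F(theta) must reproduce f(theta) exactly when differentiated.
F(theta) = theta**2*(2*theta + 3)/3 is an antiderivative of f.
Check: d/dtheta[theta**2*(2*theta + 3)/3] = 2*theta**2 + 2*theta, which equals f(theta).
F(1/2) = 1/3; F(-1/2) = 1/6.
Integral = F(1/2) - F(-1/2) = 1/6.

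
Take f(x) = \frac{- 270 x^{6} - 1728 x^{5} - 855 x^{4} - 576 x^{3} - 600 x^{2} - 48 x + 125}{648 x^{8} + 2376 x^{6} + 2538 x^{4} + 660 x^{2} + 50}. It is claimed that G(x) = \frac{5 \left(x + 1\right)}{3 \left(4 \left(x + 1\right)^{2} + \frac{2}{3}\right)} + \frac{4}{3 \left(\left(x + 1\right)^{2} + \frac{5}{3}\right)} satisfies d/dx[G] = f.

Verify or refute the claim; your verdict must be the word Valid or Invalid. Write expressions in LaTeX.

Invalid: d/dx[G] - f = \frac{87480 x^{13} + 1408428 x^{12} + 7167528 x^{11} + 19822968 x^{10} + 36306630 x^{9} + 47168973 x^{8} + 44592120 x^{7} + 31844178 x^{6} + 17855046 x^{5} + 7332849 x^{4} + 358092 x^{3} - 1877436 x^{2} - 1098936 x - 245400}{104976 x^{16} + 839808 x^{15} + 3709152 x^{14} + 11267424 x^{13} + 26133192 x^{12} + 48533904 x^{11} + 74035296 x^{10} + 93745512 x^{9} + 98799993 x^{8} + 86383908 x^{7} + 61972722 x^{6} + 35748864 x^{5} + 16519689 x^{4} + 6274980 x^{3} + 1905780 x^{2} + 386400 x + 78400}, which is not 0.

d/dx[G] = \frac{- 270 x^{6} - 3348 x^{5} - 13545 x^{4} - 26676 x^{3} - 28788 x^{2} - 16656 x - 3952}{648 x^{8} + 5184 x^{7} + 20520 x^{6} + 50544 x^{5} + 83538 x^{4} + 93960 x^{3} + 69672 x^{2} + 30912 x + 6272}
d/dx[G] - f(x) = \frac{87480 x^{13} + 1408428 x^{12} + 7167528 x^{11} + 19822968 x^{10} + 36306630 x^{9} + 47168973 x^{8} + 44592120 x^{7} + 31844178 x^{6} + 17855046 x^{5} + 7332849 x^{4} + 358092 x^{3} - 1877436 x^{2} - 1098936 x - 245400}{104976 x^{16} + 839808 x^{15} + 3709152 x^{14} + 11267424 x^{13} + 26133192 x^{12} + 48533904 x^{11} + 74035296 x^{10} + 93745512 x^{9} + 98799993 x^{8} + 86383908 x^{7} + 61972722 x^{6} + 35748864 x^{5} + 16519689 x^{4} + 6274980 x^{3} + 1905780 x^{2} + 386400 x + 78400} != 0.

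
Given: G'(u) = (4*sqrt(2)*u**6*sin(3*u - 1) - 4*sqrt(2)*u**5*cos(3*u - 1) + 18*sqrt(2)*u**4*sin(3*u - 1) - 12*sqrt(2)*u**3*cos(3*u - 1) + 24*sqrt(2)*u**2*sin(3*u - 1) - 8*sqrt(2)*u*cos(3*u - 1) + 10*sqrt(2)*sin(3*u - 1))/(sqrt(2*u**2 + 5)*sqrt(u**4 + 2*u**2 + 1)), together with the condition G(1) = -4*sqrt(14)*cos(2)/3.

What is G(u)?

G(u) = -4*sqrt(u**2 + 5/2)*sqrt(u**4 + 2*u**2 + 1)*cos(3*u - 1)/3

Since d/du undoes antidifferentiation here, G(u) must give back the stated G'(u).
A general antiderivative is -4*sqrt(u**2 + 5/2)*sqrt(u**4 + 2*u**2 + 1)*cos(3*u - 1)/3 + C.
The condition gives C = -4*sqrt(14)*cos(2)/3 - (-4*sqrt(14)*cos(2)/3) = 0.
So G(u) = -4*sqrt(u**2 + 5/2)*sqrt(u**4 + 2*u**2 + 1)*cos(3*u - 1)/3.
Check: d/du[-4*sqrt(u**2 + 5/2)*sqrt(u**4 + 2*u**2 + 1)*cos(3*u - 1)/3] = (4*sqrt(2)*u**6*sin(3*u - 1) - 4*sqrt(2)*u**5*cos(3*u - 1) + 18*sqrt(2)*u**4*sin(3*u - 1) - 12*sqrt(2)*u**3*cos(3*u - 1) + 24*sqrt(2)*u**2*sin(3*u - 1) - 8*sqrt(2)*u*cos(3*u - 1) + 10*sqrt(2)*sin(3*u - 1))/(sqrt(2*u**2 + 5)*sqrt(u**4 + 2*u**2 + 1)) = G'(u).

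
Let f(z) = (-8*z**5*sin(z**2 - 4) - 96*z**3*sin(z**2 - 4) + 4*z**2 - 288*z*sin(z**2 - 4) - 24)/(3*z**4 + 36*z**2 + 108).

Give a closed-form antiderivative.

An antiderivative is F(z) = 4*(-z + (z**2 + 6)*cos(z**2 - 4))/(3*(z**2 + 6)).

An antiderivative F(z) passes only if d/dz[F] lands on f(z) exactly.
Check: d/dz[4*(-z + (z**2 + 6)*cos(z**2 - 4))/(3*(z**2 + 6))] = (-8*z**5*sin(z**2 - 4) - 96*z**3*sin(z**2 - 4) + 4*z**2 - 288*z*sin(z**2 - 4) - 24)/(3*z**4 + 36*z**2 + 108) = f(z).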